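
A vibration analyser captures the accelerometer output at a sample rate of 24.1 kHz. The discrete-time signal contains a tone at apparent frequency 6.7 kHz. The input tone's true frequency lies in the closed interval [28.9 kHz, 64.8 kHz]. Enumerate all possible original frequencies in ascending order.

30.8 kHz, 41.5 kHz, 54.9 kHz

Frequencies that alias to 6.7 kHz are k·fs ± 6.7 kHz for integer k ≥ 0.
k=0: 6.7 kHz.
k=1: 17.4 kHz, 30.8 kHz.
k=2: 41.5 kHz, 54.9 kHz.
k=3: 65.6 kHz, 79 kHz.
Within [28.9 kHz, 64.8 kHz]: 30.8 kHz, 41.5 kHz, 54.9 kHz.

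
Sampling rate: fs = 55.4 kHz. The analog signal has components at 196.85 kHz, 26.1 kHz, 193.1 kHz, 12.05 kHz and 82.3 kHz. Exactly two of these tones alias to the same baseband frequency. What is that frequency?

fs/2 = 27.7 kHz.
196.85 kHz mod fs = 30.65 kHz.
30.65 kHz > fs/2 = 27.7 kHz, folds to fs − 30.65 kHz = 24.75 kHz.
26.1 kHz ≤ fs/2 = 27.7 kHz, passes unchanged.
193.1 kHz mod fs = 26.9 kHz.
26.9 kHz ≤ fs/2 = 27.7 kHz, appears at 26.9 kHz.
12.05 kHz ≤ fs/2 = 27.7 kHz, passes unchanged.
82.3 kHz mod fs = 26.9 kHz.
26.9 kHz ≤ fs/2 = 27.7 kHz, appears at 26.9 kHz.
82.3 kHz and 193.1 kHz both map to 26.9 kHz.

26.9 kHz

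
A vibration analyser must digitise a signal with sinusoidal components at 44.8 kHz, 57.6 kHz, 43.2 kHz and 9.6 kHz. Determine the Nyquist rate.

115.2 kHz

Highest-frequency component: 57.6 kHz.
Nyquist rate = 2 × 57.6 kHz = 115.2 kHz.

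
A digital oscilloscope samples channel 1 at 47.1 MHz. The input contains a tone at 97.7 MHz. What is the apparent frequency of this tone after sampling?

3.5 MHz

97.7 MHz mod fs = 3.5 MHz.
3.5 MHz ≤ fs/2 = 23.55 MHz, appears at 3.5 MHz.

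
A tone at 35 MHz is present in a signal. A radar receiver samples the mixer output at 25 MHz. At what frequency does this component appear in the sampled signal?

35 MHz mod fs = 10 MHz.
10 MHz ≤ fs/2 = 12.5 MHz, appears at 10 MHz.

10 MHz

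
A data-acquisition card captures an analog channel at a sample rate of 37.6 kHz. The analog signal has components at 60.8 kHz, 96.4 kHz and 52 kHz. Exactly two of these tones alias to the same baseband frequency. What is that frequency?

fs/2 = 18.8 kHz.
60.8 kHz mod fs = 23.2 kHz.
23.2 kHz > fs/2 = 18.8 kHz, folds to fs − 23.2 kHz = 14.4 kHz.
96.4 kHz mod fs = 21.2 kHz.
21.2 kHz > fs/2 = 18.8 kHz, folds to fs − 21.2 kHz = 16.4 kHz.
52 kHz mod fs = 14.4 kHz.
14.4 kHz ≤ fs/2 = 18.8 kHz, appears at 14.4 kHz.
52 kHz and 60.8 kHz both map to 14.4 kHz.

14.4 kHz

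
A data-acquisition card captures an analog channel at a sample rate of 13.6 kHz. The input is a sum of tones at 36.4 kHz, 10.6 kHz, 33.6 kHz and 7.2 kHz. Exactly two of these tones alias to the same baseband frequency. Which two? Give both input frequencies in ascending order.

fs/2 = 6.8 kHz.
36.4 kHz mod fs = 9.2 kHz.
9.2 kHz > fs/2 = 6.8 kHz, folds to fs − 9.2 kHz = 4.4 kHz.
10.6 kHz > fs/2 = 6.8 kHz, folds to fs − 10.6 kHz = 3 kHz.
33.6 kHz mod fs = 6.4 kHz.
6.4 kHz ≤ fs/2 = 6.8 kHz, appears at 6.4 kHz.
7.2 kHz > fs/2 = 6.8 kHz, folds to fs − 7.2 kHz = 6.4 kHz.
7.2 kHz and 33.6 kHz both map to 6.4 kHz.

7.2 kHz, 33.6 kHz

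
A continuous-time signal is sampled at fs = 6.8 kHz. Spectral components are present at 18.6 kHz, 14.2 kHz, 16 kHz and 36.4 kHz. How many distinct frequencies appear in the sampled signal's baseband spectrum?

fs/2 = 3.4 kHz.
18.6 kHz mod fs = 5 kHz.
5 kHz > fs/2 = 3.4 kHz, folds to fs − 5 kHz = 1.8 kHz.
14.2 kHz mod fs = 0.6 kHz.
0.6 kHz ≤ fs/2 = 3.4 kHz, appears at 0.6 kHz.
16 kHz mod fs = 2.4 kHz.
2.4 kHz ≤ fs/2 = 3.4 kHz, appears at 2.4 kHz.
36.4 kHz mod fs = 2.4 kHz.
2.4 kHz ≤ fs/2 = 3.4 kHz, appears at 2.4 kHz.
Distinct values: {0.6 kHz, 1.8 kHz, 2.4 kHz} → 3.

3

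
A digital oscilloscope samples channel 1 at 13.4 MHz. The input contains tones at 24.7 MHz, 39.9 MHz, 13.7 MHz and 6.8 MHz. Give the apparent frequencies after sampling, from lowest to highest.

fs/2 = 6.7 MHz.
24.7 MHz mod fs = 11.3 MHz.
11.3 MHz > fs/2 = 6.7 MHz, folds to fs − 11.3 MHz = 2.1 MHz.
39.9 MHz mod fs = 13.1 MHz.
13.1 MHz > fs/2 = 6.7 MHz, folds to fs − 13.1 MHz = 0.3 MHz.
13.7 MHz mod fs = 0.3 MHz.
0.3 MHz ≤ fs/2 = 6.7 MHz, appears at 0.3 MHz.
6.8 MHz > fs/2 = 6.7 MHz, folds to fs − 6.8 MHz = 6.6 MHz.
Distinct values: {0.3 MHz, 2.1 MHz, 6.6 MHz}.

0.3 MHz, 2.1 MHz, 6.6 MHz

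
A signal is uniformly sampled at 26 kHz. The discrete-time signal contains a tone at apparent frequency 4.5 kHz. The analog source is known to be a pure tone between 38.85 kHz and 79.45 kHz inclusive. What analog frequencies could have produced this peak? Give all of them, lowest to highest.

Frequencies that alias to 4.5 kHz are k·fs ± 4.5 kHz for integer k ≥ 0.
k=0: 4.5 kHz.
k=1: 21.5 kHz, 30.5 kHz.
k=2: 47.5 kHz, 56.5 kHz.
k=3: 73.5 kHz, 82.5 kHz.
k=4: 99.5 kHz, 108.5 kHz.
Within [38.85 kHz, 79.45 kHz]: 47.5 kHz, 56.5 kHz, 73.5 kHz.

47.5 kHz, 56.5 kHz, 73.5 kHz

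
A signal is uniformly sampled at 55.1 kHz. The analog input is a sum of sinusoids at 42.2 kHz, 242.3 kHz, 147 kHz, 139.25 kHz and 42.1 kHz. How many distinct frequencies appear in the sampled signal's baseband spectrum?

fs/2 = 27.55 kHz.
42.2 kHz > fs/2 = 27.55 kHz, folds to fs − 42.2 kHz = 12.9 kHz.
242.3 kHz mod fs = 21.9 kHz.
21.9 kHz ≤ fs/2 = 27.55 kHz, appears at 21.9 kHz.
147 kHz mod fs = 36.8 kHz.
36.8 kHz > fs/2 = 27.55 kHz, folds to fs − 36.8 kHz = 18.3 kHz.
139.25 kHz mod fs = 29.05 kHz.
29.05 kHz > fs/2 = 27.55 kHz, folds to fs − 29.05 kHz = 26.05 kHz.
42.1 kHz > fs/2 = 27.55 kHz, folds to fs − 42.1 kHz = 13 kHz.
Distinct values: {12.9 kHz, 13 kHz, 18.3 kHz, 21.9 kHz, 26.05 kHz} → 5.

5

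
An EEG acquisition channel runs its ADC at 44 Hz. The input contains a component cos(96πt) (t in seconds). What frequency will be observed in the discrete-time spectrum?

4 Hz

ω = 96π rad/s → f = ω/(2π) = 48 Hz.
48 Hz mod fs = 4 Hz.
4 Hz ≤ fs/2 = 22 Hz, appears at 4 Hz.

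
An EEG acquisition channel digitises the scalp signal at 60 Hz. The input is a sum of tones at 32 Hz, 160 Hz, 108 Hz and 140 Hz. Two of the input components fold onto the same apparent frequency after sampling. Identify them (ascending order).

140 Hz, 160 Hz

fs/2 = 30 Hz.
32 Hz > fs/2 = 30 Hz, folds to fs − 32 Hz = 28 Hz.
160 Hz mod fs = 40 Hz.
40 Hz > fs/2 = 30 Hz, folds to fs − 40 Hz = 20 Hz.
108 Hz mod fs = 48 Hz.
48 Hz > fs/2 = 30 Hz, folds to fs − 48 Hz = 12 Hz.
140 Hz mod fs = 20 Hz.
20 Hz ≤ fs/2 = 30 Hz, appears at 20 Hz.
140 Hz and 160 Hz both map to 20 Hz.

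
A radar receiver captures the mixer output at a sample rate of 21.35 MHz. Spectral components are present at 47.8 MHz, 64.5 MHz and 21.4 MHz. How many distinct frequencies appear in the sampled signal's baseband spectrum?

fs/2 = 10.675 MHz.
47.8 MHz mod fs = 5.1 MHz.
5.1 MHz ≤ fs/2 = 10.675 MHz, appears at 5.1 MHz.
64.5 MHz mod fs = 0.45 MHz.
0.45 MHz ≤ fs/2 = 10.675 MHz, appears at 0.45 MHz.
21.4 MHz mod fs = 0.05 MHz.
0.05 MHz ≤ fs/2 = 10.675 MHz, appears at 0.05 MHz.
Distinct values: {0.05 MHz, 0.45 MHz, 5.1 MHz} → 3.

3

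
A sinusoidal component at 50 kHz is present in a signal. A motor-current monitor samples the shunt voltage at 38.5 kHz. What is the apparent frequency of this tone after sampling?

50 kHz mod fs = 11.5 kHz.
11.5 kHz ≤ fs/2 = 19.25 kHz, appears at 11.5 kHz.

11.5 kHz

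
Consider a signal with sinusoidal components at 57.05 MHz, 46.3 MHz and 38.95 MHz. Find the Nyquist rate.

Highest-frequency component: 57.05 MHz.
Nyquist rate = 2 × 57.05 MHz = 114.1 MHz.

114.1 MHz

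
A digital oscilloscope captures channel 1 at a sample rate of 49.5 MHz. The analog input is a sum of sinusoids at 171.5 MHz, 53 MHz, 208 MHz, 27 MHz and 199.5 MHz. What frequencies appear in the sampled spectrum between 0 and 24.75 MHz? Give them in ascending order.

1.5 MHz, 3.5 MHz, 10 MHz, 22.5 MHz, 23 MHz

fs/2 = 24.75 MHz.
171.5 MHz mod fs = 23 MHz.
23 MHz ≤ fs/2 = 24.75 MHz, appears at 23 MHz.
53 MHz mod fs = 3.5 MHz.
3.5 MHz ≤ fs/2 = 24.75 MHz, appears at 3.5 MHz.
208 MHz mod fs = 10 MHz.
10 MHz ≤ fs/2 = 24.75 MHz, appears at 10 MHz.
27 MHz > fs/2 = 24.75 MHz, folds to fs − 27 MHz = 22.5 MHz.
199.5 MHz mod fs = 1.5 MHz.
1.5 MHz ≤ fs/2 = 24.75 MHz, appears at 1.5 MHz.
Distinct values: {1.5 MHz, 3.5 MHz, 10 MHz, 22.5 MHz, 23 MHz}.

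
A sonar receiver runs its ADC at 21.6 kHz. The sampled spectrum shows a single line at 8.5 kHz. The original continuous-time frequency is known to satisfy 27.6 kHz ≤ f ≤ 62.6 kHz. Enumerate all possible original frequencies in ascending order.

Frequencies that alias to 8.5 kHz are k·fs ± 8.5 kHz for integer k ≥ 0.
k=0: 8.5 kHz.
k=1: 13.1 kHz, 30.1 kHz.
k=2: 34.7 kHz, 51.7 kHz.
k=3: 56.3 kHz, 73.3 kHz.
k=4: 77.9 kHz, 94.9 kHz.
Within [27.6 kHz, 62.6 kHz]: 30.1 kHz, 34.7 kHz, 51.7 kHz, 56.3 kHz.

30.1 kHz, 34.7 kHz, 51.7 kHz, 56.3 kHz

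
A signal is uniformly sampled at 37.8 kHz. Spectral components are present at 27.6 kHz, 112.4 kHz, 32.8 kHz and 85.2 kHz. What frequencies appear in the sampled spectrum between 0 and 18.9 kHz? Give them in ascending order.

fs/2 = 18.9 kHz.
27.6 kHz > fs/2 = 18.9 kHz, folds to fs − 27.6 kHz = 10.2 kHz.
112.4 kHz mod fs = 36.8 kHz.
36.8 kHz > fs/2 = 18.9 kHz, folds to fs − 36.8 kHz = 1 kHz.
32.8 kHz > fs/2 = 18.9 kHz, folds to fs − 32.8 kHz = 5 kHz.
85.2 kHz mod fs = 9.6 kHz.
9.6 kHz ≤ fs/2 = 18.9 kHz, appears at 9.6 kHz.
Distinct values: {1 kHz, 5 kHz, 9.6 kHz, 10.2 kHz}.

1 kHz, 5 kHz, 9.6 kHz, 10.2 kHz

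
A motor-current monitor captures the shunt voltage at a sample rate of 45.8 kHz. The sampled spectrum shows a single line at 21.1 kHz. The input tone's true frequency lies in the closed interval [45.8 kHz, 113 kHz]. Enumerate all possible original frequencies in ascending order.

66.9 kHz, 70.5 kHz, 112.7 kHz

Frequencies that alias to 21.1 kHz are k·fs ± 21.1 kHz for integer k ≥ 0.
k=0: 21.1 kHz.
k=1: 24.7 kHz, 66.9 kHz.
k=2: 70.5 kHz, 112.7 kHz.
k=3: 116.3 kHz, 158.5 kHz.
Within [45.8 kHz, 113 kHz]: 66.9 kHz, 70.5 kHz, 112.7 kHz.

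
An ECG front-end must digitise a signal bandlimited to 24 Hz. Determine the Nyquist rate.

48 Hz

Nyquist rate = 2 × 24 Hz = 48 Hz.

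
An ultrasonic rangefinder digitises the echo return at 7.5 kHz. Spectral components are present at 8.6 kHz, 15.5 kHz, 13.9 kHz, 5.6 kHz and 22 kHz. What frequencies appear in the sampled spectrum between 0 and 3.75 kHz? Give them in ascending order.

0.5 kHz, 1.1 kHz, 1.9 kHz

fs/2 = 3.75 kHz.
8.6 kHz mod fs = 1.1 kHz.
1.1 kHz ≤ fs/2 = 3.75 kHz, appears at 1.1 kHz.
15.5 kHz mod fs = 0.5 kHz.
0.5 kHz ≤ fs/2 = 3.75 kHz, appears at 0.5 kHz.
13.9 kHz mod fs = 6.4 kHz.
6.4 kHz > fs/2 = 3.75 kHz, folds to fs − 6.4 kHz = 1.1 kHz.
5.6 kHz > fs/2 = 3.75 kHz, folds to fs − 5.6 kHz = 1.9 kHz.
22 kHz mod fs = 7 kHz.
7 kHz > fs/2 = 3.75 kHz, folds to fs − 7 kHz = 0.5 kHz.
Distinct values: {0.5 kHz, 1.1 kHz, 1.9 kHz}.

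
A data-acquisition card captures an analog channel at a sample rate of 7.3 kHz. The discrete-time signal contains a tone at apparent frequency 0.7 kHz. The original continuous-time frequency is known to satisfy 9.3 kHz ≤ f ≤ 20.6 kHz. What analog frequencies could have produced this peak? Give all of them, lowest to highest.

13.9 kHz, 15.3 kHz

Frequencies that alias to 0.7 kHz are k·fs ± 0.7 kHz for integer k ≥ 0.
k=0: 0.7 kHz.
k=1: 6.6 kHz, 8 kHz.
k=2: 13.9 kHz, 15.3 kHz.
k=3: 21.2 kHz, 22.6 kHz.
Within [9.3 kHz, 20.6 kHz]: 13.9 kHz, 15.3 kHz.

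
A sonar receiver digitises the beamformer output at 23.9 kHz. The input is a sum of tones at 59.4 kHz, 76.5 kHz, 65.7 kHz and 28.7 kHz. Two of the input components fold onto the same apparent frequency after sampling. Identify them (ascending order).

28.7 kHz, 76.5 kHz

fs/2 = 11.95 kHz.
59.4 kHz mod fs = 11.6 kHz.
11.6 kHz ≤ fs/2 = 11.95 kHz, appears at 11.6 kHz.
76.5 kHz mod fs = 4.8 kHz.
4.8 kHz ≤ fs/2 = 11.95 kHz, appears at 4.8 kHz.
65.7 kHz mod fs = 17.9 kHz.
17.9 kHz > fs/2 = 11.95 kHz, folds to fs − 17.9 kHz = 6 kHz.
28.7 kHz mod fs = 4.8 kHz.
4.8 kHz ≤ fs/2 = 11.95 kHz, appears at 4.8 kHz.
28.7 kHz and 76.5 kHz both map to 4.8 kHz.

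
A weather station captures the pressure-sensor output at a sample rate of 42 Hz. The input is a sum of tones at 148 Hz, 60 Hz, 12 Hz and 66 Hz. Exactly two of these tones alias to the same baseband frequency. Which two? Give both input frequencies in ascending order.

fs/2 = 21 Hz.
148 Hz mod fs = 22 Hz.
22 Hz > fs/2 = 21 Hz, folds to fs − 22 Hz = 20 Hz.
60 Hz mod fs = 18 Hz.
18 Hz ≤ fs/2 = 21 Hz, appears at 18 Hz.
12 Hz ≤ fs/2 = 21 Hz, passes unchanged.
66 Hz mod fs = 24 Hz.
24 Hz > fs/2 = 21 Hz, folds to fs − 24 Hz = 18 Hz.
60 Hz and 66 Hz both map to 18 Hz.

60 Hz, 66 Hz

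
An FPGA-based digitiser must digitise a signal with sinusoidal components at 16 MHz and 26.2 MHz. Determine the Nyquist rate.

52.4 MHz

Highest-frequency component: 26.2 MHz.
Nyquist rate = 2 × 26.2 MHz = 52.4 MHz.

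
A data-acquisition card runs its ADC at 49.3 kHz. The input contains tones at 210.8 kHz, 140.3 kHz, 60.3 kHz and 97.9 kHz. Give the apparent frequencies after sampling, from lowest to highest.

0.7 kHz, 7.6 kHz, 11 kHz, 13.6 kHz

fs/2 = 24.65 kHz.
210.8 kHz mod fs = 13.6 kHz.
13.6 kHz ≤ fs/2 = 24.65 kHz, appears at 13.6 kHz.
140.3 kHz mod fs = 41.7 kHz.
41.7 kHz > fs/2 = 24.65 kHz, folds to fs − 41.7 kHz = 7.6 kHz.
60.3 kHz mod fs = 11 kHz.
11 kHz ≤ fs/2 = 24.65 kHz, appears at 11 kHz.
97.9 kHz mod fs = 48.6 kHz.
48.6 kHz > fs/2 = 24.65 kHz, folds to fs − 48.6 kHz = 0.7 kHz.
Distinct values: {0.7 kHz, 7.6 kHz, 11 kHz, 13.6 kHz}.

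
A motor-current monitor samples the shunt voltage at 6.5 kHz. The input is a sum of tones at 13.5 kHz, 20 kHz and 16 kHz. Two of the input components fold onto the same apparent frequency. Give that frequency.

0.5 kHz

fs/2 = 3.25 kHz.
13.5 kHz mod fs = 0.5 kHz.
0.5 kHz ≤ fs/2 = 3.25 kHz, appears at 0.5 kHz.
20 kHz mod fs = 0.5 kHz.
0.5 kHz ≤ fs/2 = 3.25 kHz, appears at 0.5 kHz.
16 kHz mod fs = 3 kHz.
3 kHz ≤ fs/2 = 3.25 kHz, appears at 3 kHz.
13.5 kHz and 20 kHz both map to 0.5 kHz.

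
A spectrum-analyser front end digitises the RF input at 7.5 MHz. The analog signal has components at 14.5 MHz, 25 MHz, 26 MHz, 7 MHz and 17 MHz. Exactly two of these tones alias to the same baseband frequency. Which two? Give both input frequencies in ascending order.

7 MHz, 14.5 MHz

fs/2 = 3.75 MHz.
14.5 MHz mod fs = 7 MHz.
7 MHz > fs/2 = 3.75 MHz, folds to fs − 7 MHz = 0.5 MHz.
25 MHz mod fs = 2.5 MHz.
2.5 MHz ≤ fs/2 = 3.75 MHz, appears at 2.5 MHz.
26 MHz mod fs = 3.5 MHz.
3.5 MHz ≤ fs/2 = 3.75 MHz, appears at 3.5 MHz.
7 MHz > fs/2 = 3.75 MHz, folds to fs − 7 MHz = 0.5 MHz.
17 MHz mod fs = 2 MHz.
2 MHz ≤ fs/2 = 3.75 MHz, appears at 2 MHz.
7 MHz and 14.5 MHz both map to 0.5 MHz.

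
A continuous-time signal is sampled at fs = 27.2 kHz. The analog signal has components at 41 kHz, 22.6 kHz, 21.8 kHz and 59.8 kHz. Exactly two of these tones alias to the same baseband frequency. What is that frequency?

5.4 kHz

fs/2 = 13.6 kHz.
41 kHz mod fs = 13.8 kHz.
13.8 kHz > fs/2 = 13.6 kHz, folds to fs − 13.8 kHz = 13.4 kHz.
22.6 kHz > fs/2 = 13.6 kHz, folds to fs − 22.6 kHz = 4.6 kHz.
21.8 kHz > fs/2 = 13.6 kHz, folds to fs − 21.8 kHz = 5.4 kHz.
59.8 kHz mod fs = 5.4 kHz.
5.4 kHz ≤ fs/2 = 13.6 kHz, appears at 5.4 kHz.
21.8 kHz and 59.8 kHz both map to 5.4 kHz.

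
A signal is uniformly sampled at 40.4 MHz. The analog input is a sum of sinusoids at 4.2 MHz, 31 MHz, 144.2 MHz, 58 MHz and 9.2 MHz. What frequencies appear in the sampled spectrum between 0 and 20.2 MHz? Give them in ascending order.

fs/2 = 20.2 MHz.
4.2 MHz ≤ fs/2 = 20.2 MHz, passes unchanged.
31 MHz > fs/2 = 20.2 MHz, folds to fs − 31 MHz = 9.4 MHz.
144.2 MHz mod fs = 23 MHz.
23 MHz > fs/2 = 20.2 MHz, folds to fs − 23 MHz = 17.4 MHz.
58 MHz mod fs = 17.6 MHz.
17.6 MHz ≤ fs/2 = 20.2 MHz, appears at 17.6 MHz.
9.2 MHz ≤ fs/2 = 20.2 MHz, passes unchanged.
Distinct values: {4.2 MHz, 9.2 MHz, 9.4 MHz, 17.4 MHz, 17.6 MHz}.

4.2 MHz, 9.2 MHz, 9.4 MHz, 17.4 MHz, 17.6 MHz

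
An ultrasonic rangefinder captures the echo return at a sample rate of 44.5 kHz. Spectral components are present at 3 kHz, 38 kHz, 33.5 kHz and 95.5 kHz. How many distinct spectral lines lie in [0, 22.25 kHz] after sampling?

fs/2 = 22.25 kHz.
3 kHz ≤ fs/2 = 22.25 kHz, passes unchanged.
38 kHz > fs/2 = 22.25 kHz, folds to fs − 38 kHz = 6.5 kHz.
33.5 kHz > fs/2 = 22.25 kHz, folds to fs − 33.5 kHz = 11 kHz.
95.5 kHz mod fs = 6.5 kHz.
6.5 kHz ≤ fs/2 = 22.25 kHz, appears at 6.5 kHz.
Distinct values: {3 kHz, 6.5 kHz, 11 kHz} → 3.

3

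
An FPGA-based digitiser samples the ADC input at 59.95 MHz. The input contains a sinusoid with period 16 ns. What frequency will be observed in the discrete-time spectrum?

T = 16 ns → f = 1/T = 62.5 MHz.
62.5 MHz mod fs = 2.55 MHz.
2.55 MHz ≤ fs/2 = 29.975 MHz, appears at 2.55 MHz.

2.55 MHz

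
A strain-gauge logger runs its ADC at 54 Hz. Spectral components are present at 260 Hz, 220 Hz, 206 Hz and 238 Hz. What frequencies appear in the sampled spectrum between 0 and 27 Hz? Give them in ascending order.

4 Hz, 10 Hz, 22 Hz

fs/2 = 27 Hz.
260 Hz mod fs = 44 Hz.
44 Hz > fs/2 = 27 Hz, folds to fs − 44 Hz = 10 Hz.
220 Hz mod fs = 4 Hz.
4 Hz ≤ fs/2 = 27 Hz, appears at 4 Hz.
206 Hz mod fs = 44 Hz.
44 Hz > fs/2 = 27 Hz, folds to fs − 44 Hz = 10 Hz.
238 Hz mod fs = 22 Hz.
22 Hz ≤ fs/2 = 27 Hz, appears at 22 Hz.
Distinct values: {4 Hz, 10 Hz, 22 Hz}.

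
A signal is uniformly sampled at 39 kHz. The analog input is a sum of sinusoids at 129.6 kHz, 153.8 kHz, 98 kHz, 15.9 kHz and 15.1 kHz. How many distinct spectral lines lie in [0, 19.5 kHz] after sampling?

5

fs/2 = 19.5 kHz.
129.6 kHz mod fs = 12.6 kHz.
12.6 kHz ≤ fs/2 = 19.5 kHz, appears at 12.6 kHz.
153.8 kHz mod fs = 36.8 kHz.
36.8 kHz > fs/2 = 19.5 kHz, folds to fs − 36.8 kHz = 2.2 kHz.
98 kHz mod fs = 20 kHz.
20 kHz > fs/2 = 19.5 kHz, folds to fs − 20 kHz = 19 kHz.
15.9 kHz ≤ fs/2 = 19.5 kHz, passes unchanged.
15.1 kHz ≤ fs/2 = 19.5 kHz, passes unchanged.
Distinct values: {2.2 kHz, 12.6 kHz, 15.1 kHz, 15.9 kHz, 19 kHz} → 5.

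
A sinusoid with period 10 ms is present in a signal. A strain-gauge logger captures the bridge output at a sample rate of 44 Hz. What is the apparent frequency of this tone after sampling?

T = 10 ms → f = 1/T = 100 Hz.
100 Hz mod fs = 12 Hz.
12 Hz ≤ fs/2 = 22 Hz, appears at 12 Hz.

12 Hz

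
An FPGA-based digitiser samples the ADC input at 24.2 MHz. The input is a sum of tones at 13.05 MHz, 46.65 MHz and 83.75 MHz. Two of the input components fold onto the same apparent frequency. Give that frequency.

11.15 MHz

fs/2 = 12.1 MHz.
13.05 MHz > fs/2 = 12.1 MHz, folds to fs − 13.05 MHz = 11.15 MHz.
46.65 MHz mod fs = 22.45 MHz.
22.45 MHz > fs/2 = 12.1 MHz, folds to fs − 22.45 MHz = 1.75 MHz.
83.75 MHz mod fs = 11.15 MHz.
11.15 MHz ≤ fs/2 = 12.1 MHz, appears at 11.15 MHz.
13.05 MHz and 83.75 MHz both map to 11.15 MHz.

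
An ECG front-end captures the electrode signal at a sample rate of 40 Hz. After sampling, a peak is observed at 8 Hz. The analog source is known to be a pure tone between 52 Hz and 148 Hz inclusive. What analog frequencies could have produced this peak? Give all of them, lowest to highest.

72 Hz, 88 Hz, 112 Hz, 128 Hz

Frequencies that alias to 8 Hz are k·fs ± 8 Hz for integer k ≥ 0.
k=0: 8 Hz.
k=1: 32 Hz, 48 Hz.
k=2: 72 Hz, 88 Hz.
k=3: 112 Hz, 128 Hz.
k=4: 152 Hz, 168 Hz.
Within [52 Hz, 148 Hz]: 72 Hz, 88 Hz, 112 Hz, 128 Hz.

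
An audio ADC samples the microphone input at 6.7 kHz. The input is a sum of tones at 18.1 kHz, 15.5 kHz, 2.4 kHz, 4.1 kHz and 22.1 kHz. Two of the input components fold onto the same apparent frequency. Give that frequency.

fs/2 = 3.35 kHz.
18.1 kHz mod fs = 4.7 kHz.
4.7 kHz > fs/2 = 3.35 kHz, folds to fs − 4.7 kHz = 2 kHz.
15.5 kHz mod fs = 2.1 kHz.
2.1 kHz ≤ fs/2 = 3.35 kHz, appears at 2.1 kHz.
2.4 kHz ≤ fs/2 = 3.35 kHz, passes unchanged.
4.1 kHz > fs/2 = 3.35 kHz, folds to fs − 4.1 kHz = 2.6 kHz.
22.1 kHz mod fs = 2 kHz.
2 kHz ≤ fs/2 = 3.35 kHz, appears at 2 kHz.
18.1 kHz and 22.1 kHz both map to 2 kHz.

2 kHz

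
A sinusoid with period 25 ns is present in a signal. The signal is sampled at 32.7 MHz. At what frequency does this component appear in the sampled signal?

7.3 MHz

T = 25 ns → f = 1/T = 40 MHz.
40 MHz mod fs = 7.3 MHz.
7.3 MHz ≤ fs/2 = 16.35 MHz, appears at 7.3 MHz.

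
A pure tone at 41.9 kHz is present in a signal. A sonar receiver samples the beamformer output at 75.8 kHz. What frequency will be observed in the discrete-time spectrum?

33.9 kHz

41.9 kHz > fs/2 = 37.9 kHz, folds to fs − 41.9 kHz = 33.9 kHz.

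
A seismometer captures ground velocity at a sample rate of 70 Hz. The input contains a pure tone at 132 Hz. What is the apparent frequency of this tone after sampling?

132 Hz mod fs = 62 Hz.
62 Hz > fs/2 = 35 Hz, folds to fs − 62 Hz = 8 Hz.

8 Hz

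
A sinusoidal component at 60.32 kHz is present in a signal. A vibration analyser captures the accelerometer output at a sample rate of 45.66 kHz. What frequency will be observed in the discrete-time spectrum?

60.32 kHz mod fs = 14.66 kHz.
14.66 kHz ≤ fs/2 = 22.83 kHz, appears at 14.66 kHz.

14.66 kHz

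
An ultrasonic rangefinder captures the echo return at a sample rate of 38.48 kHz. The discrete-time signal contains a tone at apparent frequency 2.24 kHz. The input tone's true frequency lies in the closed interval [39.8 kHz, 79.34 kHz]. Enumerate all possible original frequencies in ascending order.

40.72 kHz, 74.72 kHz, 79.2 kHz

Frequencies that alias to 2.24 kHz are k·fs ± 2.24 kHz for integer k ≥ 0.
k=0: 2.24 kHz.
k=1: 36.24 kHz, 40.72 kHz.
k=2: 74.72 kHz, 79.2 kHz.
k=3: 113.2 kHz, 117.68 kHz.
Within [39.8 kHz, 79.34 kHz]: 40.72 kHz, 74.72 kHz, 79.2 kHz.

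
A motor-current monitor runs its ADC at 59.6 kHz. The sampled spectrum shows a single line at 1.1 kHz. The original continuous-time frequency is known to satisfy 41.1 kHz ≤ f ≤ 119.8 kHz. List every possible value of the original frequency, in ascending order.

Frequencies that alias to 1.1 kHz are k·fs ± 1.1 kHz for integer k ≥ 0.
k=0: 1.1 kHz.
k=1: 58.5 kHz, 60.7 kHz.
k=2: 118.1 kHz, 120.3 kHz.
k=3: 177.7 kHz, 179.9 kHz.
Within [41.1 kHz, 119.8 kHz]: 58.5 kHz, 60.7 kHz, 118.1 kHz.

58.5 kHz, 60.7 kHz, 118.1 kHz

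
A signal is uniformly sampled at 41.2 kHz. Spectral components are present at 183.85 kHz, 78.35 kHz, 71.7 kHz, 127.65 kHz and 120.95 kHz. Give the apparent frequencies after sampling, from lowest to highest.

fs/2 = 20.6 kHz.
183.85 kHz mod fs = 19.05 kHz.
19.05 kHz ≤ fs/2 = 20.6 kHz, appears at 19.05 kHz.
78.35 kHz mod fs = 37.15 kHz.
37.15 kHz > fs/2 = 20.6 kHz, folds to fs − 37.15 kHz = 4.05 kHz.
71.7 kHz mod fs = 30.5 kHz.
30.5 kHz > fs/2 = 20.6 kHz, folds to fs − 30.5 kHz = 10.7 kHz.
127.65 kHz mod fs = 4.05 kHz.
4.05 kHz ≤ fs/2 = 20.6 kHz, appears at 4.05 kHz.
120.95 kHz mod fs = 38.55 kHz.
38.55 kHz > fs/2 = 20.6 kHz, folds to fs − 38.55 kHz = 2.65 kHz.
Distinct values: {2.65 kHz, 4.05 kHz, 10.7 kHz, 19.05 kHz}.

2.65 kHz, 4.05 kHz, 10.7 kHz, 19.05 kHz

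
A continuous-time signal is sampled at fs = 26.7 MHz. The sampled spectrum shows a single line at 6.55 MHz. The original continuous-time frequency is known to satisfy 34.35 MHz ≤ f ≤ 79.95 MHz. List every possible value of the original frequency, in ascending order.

Frequencies that alias to 6.55 MHz are k·fs ± 6.55 MHz for integer k ≥ 0.
k=0: 6.55 MHz.
k=1: 20.15 MHz, 33.25 MHz.
k=2: 46.85 MHz, 59.95 MHz.
k=3: 73.55 MHz, 86.65 MHz.
k=4: 100.25 MHz, 113.35 MHz.
Within [34.35 MHz, 79.95 MHz]: 46.85 MHz, 59.95 MHz, 73.55 MHz.

46.85 MHz, 59.95 MHz, 73.55 MHz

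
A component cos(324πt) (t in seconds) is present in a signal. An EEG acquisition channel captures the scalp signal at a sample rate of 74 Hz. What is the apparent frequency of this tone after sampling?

ω = 324π rad/s → f = ω/(2π) = 162 Hz.
162 Hz mod fs = 14 Hz.
14 Hz ≤ fs/2 = 37 Hz, appears at 14 Hz.

14 Hz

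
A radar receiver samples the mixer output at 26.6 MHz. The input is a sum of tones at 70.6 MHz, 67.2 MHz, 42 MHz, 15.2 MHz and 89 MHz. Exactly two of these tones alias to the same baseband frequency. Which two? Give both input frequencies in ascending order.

fs/2 = 13.3 MHz.
70.6 MHz mod fs = 17.4 MHz.
17.4 MHz > fs/2 = 13.3 MHz, folds to fs − 17.4 MHz = 9.2 MHz.
67.2 MHz mod fs = 14 MHz.
14 MHz > fs/2 = 13.3 MHz, folds to fs − 14 MHz = 12.6 MHz.
42 MHz mod fs = 15.4 MHz.
15.4 MHz > fs/2 = 13.3 MHz, folds to fs − 15.4 MHz = 11.2 MHz.
15.2 MHz > fs/2 = 13.3 MHz, folds to fs − 15.2 MHz = 11.4 MHz.
89 MHz mod fs = 9.2 MHz.
9.2 MHz ≤ fs/2 = 13.3 MHz, appears at 9.2 MHz.
70.6 MHz and 89 MHz both map to 9.2 MHz.

70.6 MHz, 89 MHz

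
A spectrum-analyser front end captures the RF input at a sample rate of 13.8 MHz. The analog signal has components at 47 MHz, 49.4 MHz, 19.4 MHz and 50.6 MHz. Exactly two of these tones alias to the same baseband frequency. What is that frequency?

5.6 MHz

fs/2 = 6.9 MHz.
47 MHz mod fs = 5.6 MHz.
5.6 MHz ≤ fs/2 = 6.9 MHz, appears at 5.6 MHz.
49.4 MHz mod fs = 8 MHz.
8 MHz > fs/2 = 6.9 MHz, folds to fs − 8 MHz = 5.8 MHz.
19.4 MHz mod fs = 5.6 MHz.
5.6 MHz ≤ fs/2 = 6.9 MHz, appears at 5.6 MHz.
50.6 MHz mod fs = 9.2 MHz.
9.2 MHz > fs/2 = 6.9 MHz, folds to fs − 9.2 MHz = 4.6 MHz.
19.4 MHz and 47 MHz both map to 5.6 MHz.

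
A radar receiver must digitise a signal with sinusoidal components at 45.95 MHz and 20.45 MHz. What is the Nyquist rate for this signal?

Highest-frequency component: 45.95 MHz.
Nyquist rate = 2 × 45.95 MHz = 91.9 MHz.

91.9 MHz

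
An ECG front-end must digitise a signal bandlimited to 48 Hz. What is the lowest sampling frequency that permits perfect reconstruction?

96 Hz

Nyquist rate = 2 × 48 Hz = 96 Hz.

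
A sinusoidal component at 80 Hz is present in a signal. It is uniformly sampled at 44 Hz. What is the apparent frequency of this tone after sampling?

8 Hz

80 Hz mod fs = 36 Hz.
36 Hz > fs/2 = 22 Hz, folds to fs − 36 Hz = 8 Hz.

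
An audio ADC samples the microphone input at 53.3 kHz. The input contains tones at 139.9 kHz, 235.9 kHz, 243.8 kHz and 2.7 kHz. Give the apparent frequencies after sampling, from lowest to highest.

fs/2 = 26.65 kHz.
139.9 kHz mod fs = 33.3 kHz.
33.3 kHz > fs/2 = 26.65 kHz, folds to fs − 33.3 kHz = 20 kHz.
235.9 kHz mod fs = 22.7 kHz.
22.7 kHz ≤ fs/2 = 26.65 kHz, appears at 22.7 kHz.
243.8 kHz mod fs = 30.6 kHz.
30.6 kHz > fs/2 = 26.65 kHz, folds to fs − 30.6 kHz = 22.7 kHz.
2.7 kHz ≤ fs/2 = 26.65 kHz, passes unchanged.
Distinct values: {2.7 kHz, 20 kHz, 22.7 kHz}.

2.7 kHz, 20 kHz, 22.7 kHz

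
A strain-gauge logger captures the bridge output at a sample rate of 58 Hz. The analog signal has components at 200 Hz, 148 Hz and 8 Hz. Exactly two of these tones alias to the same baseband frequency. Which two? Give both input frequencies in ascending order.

fs/2 = 29 Hz.
200 Hz mod fs = 26 Hz.
26 Hz ≤ fs/2 = 29 Hz, appears at 26 Hz.
148 Hz mod fs = 32 Hz.
32 Hz > fs/2 = 29 Hz, folds to fs − 32 Hz = 26 Hz.
8 Hz ≤ fs/2 = 29 Hz, passes unchanged.
148 Hz and 200 Hz both map to 26 Hz.

148 Hz, 200 Hz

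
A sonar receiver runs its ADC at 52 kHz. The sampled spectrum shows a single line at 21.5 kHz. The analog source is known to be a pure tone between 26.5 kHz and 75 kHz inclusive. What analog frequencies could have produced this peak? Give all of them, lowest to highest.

Frequencies that alias to 21.5 kHz are k·fs ± 21.5 kHz for integer k ≥ 0.
k=0: 21.5 kHz.
k=1: 30.5 kHz, 73.5 kHz.
k=2: 82.5 kHz, 125.5 kHz.
Within [26.5 kHz, 75 kHz]: 30.5 kHz, 73.5 kHz.

30.5 kHz, 73.5 kHz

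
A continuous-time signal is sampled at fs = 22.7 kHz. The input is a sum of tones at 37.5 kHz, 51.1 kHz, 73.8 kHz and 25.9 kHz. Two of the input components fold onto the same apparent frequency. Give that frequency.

fs/2 = 11.35 kHz.
37.5 kHz mod fs = 14.8 kHz.
14.8 kHz > fs/2 = 11.35 kHz, folds to fs − 14.8 kHz = 7.9 kHz.
51.1 kHz mod fs = 5.7 kHz.
5.7 kHz ≤ fs/2 = 11.35 kHz, appears at 5.7 kHz.
73.8 kHz mod fs = 5.7 kHz.
5.7 kHz ≤ fs/2 = 11.35 kHz, appears at 5.7 kHz.
25.9 kHz mod fs = 3.2 kHz.
3.2 kHz ≤ fs/2 = 11.35 kHz, appears at 3.2 kHz.
51.1 kHz and 73.8 kHz both map to 5.7 kHz.

5.7 kHz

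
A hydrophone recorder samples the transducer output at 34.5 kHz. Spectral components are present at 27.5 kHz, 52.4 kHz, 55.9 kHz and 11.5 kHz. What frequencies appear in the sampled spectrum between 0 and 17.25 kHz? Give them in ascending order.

7 kHz, 11.5 kHz, 13.1 kHz, 16.6 kHz

fs/2 = 17.25 kHz.
27.5 kHz > fs/2 = 17.25 kHz, folds to fs − 27.5 kHz = 7 kHz.
52.4 kHz mod fs = 17.9 kHz.
17.9 kHz > fs/2 = 17.25 kHz, folds to fs − 17.9 kHz = 16.6 kHz.
55.9 kHz mod fs = 21.4 kHz.
21.4 kHz > fs/2 = 17.25 kHz, folds to fs − 21.4 kHz = 13.1 kHz.
11.5 kHz ≤ fs/2 = 17.25 kHz, passes unchanged.
Distinct values: {7 kHz, 11.5 kHz, 13.1 kHz, 16.6 kHz}.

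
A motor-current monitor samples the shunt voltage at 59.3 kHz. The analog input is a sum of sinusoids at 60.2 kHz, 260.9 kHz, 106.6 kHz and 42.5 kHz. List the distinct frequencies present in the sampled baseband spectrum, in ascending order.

0.9 kHz, 12 kHz, 16.8 kHz, 23.7 kHz

fs/2 = 29.65 kHz.
60.2 kHz mod fs = 0.9 kHz.
0.9 kHz ≤ fs/2 = 29.65 kHz, appears at 0.9 kHz.
260.9 kHz mod fs = 23.7 kHz.
23.7 kHz ≤ fs/2 = 29.65 kHz, appears at 23.7 kHz.
106.6 kHz mod fs = 47.3 kHz.
47.3 kHz > fs/2 = 29.65 kHz, folds to fs − 47.3 kHz = 12 kHz.
42.5 kHz > fs/2 = 29.65 kHz, folds to fs − 42.5 kHz = 16.8 kHz.
Distinct values: {0.9 kHz, 12 kHz, 16.8 kHz, 23.7 kHz}.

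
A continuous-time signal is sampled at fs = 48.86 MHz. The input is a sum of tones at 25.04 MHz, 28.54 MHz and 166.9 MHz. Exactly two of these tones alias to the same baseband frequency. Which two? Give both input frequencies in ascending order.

fs/2 = 24.43 MHz.
25.04 MHz > fs/2 = 24.43 MHz, folds to fs − 25.04 MHz = 23.82 MHz.
28.54 MHz > fs/2 = 24.43 MHz, folds to fs − 28.54 MHz = 20.32 MHz.
166.9 MHz mod fs = 20.32 MHz.
20.32 MHz ≤ fs/2 = 24.43 MHz, appears at 20.32 MHz.
28.54 MHz and 166.9 MHz both map to 20.32 MHz.

28.54 MHz, 166.9 MHz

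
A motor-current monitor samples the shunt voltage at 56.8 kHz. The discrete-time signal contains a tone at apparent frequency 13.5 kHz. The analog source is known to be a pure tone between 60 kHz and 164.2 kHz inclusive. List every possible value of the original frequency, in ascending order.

Frequencies that alias to 13.5 kHz are k·fs ± 13.5 kHz for integer k ≥ 0.
k=0: 13.5 kHz.
k=1: 43.3 kHz, 70.3 kHz.
k=2: 100.1 kHz, 127.1 kHz.
k=3: 156.9 kHz, 183.9 kHz.
k=4: 213.7 kHz, 240.7 kHz.
Within [60 kHz, 164.2 kHz]: 70.3 kHz, 100.1 kHz, 127.1 kHz, 156.9 kHz.

70.3 kHz, 100.1 kHz, 127.1 kHz, 156.9 kHz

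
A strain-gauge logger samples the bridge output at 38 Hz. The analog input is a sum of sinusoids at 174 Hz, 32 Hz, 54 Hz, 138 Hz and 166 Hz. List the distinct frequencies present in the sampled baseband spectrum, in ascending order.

fs/2 = 19 Hz.
174 Hz mod fs = 22 Hz.
22 Hz > fs/2 = 19 Hz, folds to fs − 22 Hz = 16 Hz.
32 Hz > fs/2 = 19 Hz, folds to fs − 32 Hz = 6 Hz.
54 Hz mod fs = 16 Hz.
16 Hz ≤ fs/2 = 19 Hz, appears at 16 Hz.
138 Hz mod fs = 24 Hz.
24 Hz > fs/2 = 19 Hz, folds to fs − 24 Hz = 14 Hz.
166 Hz mod fs = 14 Hz.
14 Hz ≤ fs/2 = 19 Hz, appears at 14 Hz.
Distinct values: {6 Hz, 14 Hz, 16 Hz}.

6 Hz, 14 Hz, 16 Hz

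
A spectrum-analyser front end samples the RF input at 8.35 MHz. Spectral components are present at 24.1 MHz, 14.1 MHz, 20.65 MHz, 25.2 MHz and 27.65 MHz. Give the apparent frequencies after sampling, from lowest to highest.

fs/2 = 4.175 MHz.
24.1 MHz mod fs = 7.4 MHz.
7.4 MHz > fs/2 = 4.175 MHz, folds to fs − 7.4 MHz = 0.95 MHz.
14.1 MHz mod fs = 5.75 MHz.
5.75 MHz > fs/2 = 4.175 MHz, folds to fs − 5.75 MHz = 2.6 MHz.
20.65 MHz mod fs = 3.95 MHz.
3.95 MHz ≤ fs/2 = 4.175 MHz, appears at 3.95 MHz.
25.2 MHz mod fs = 0.15 MHz.
0.15 MHz ≤ fs/2 = 4.175 MHz, appears at 0.15 MHz.
27.65 MHz mod fs = 2.6 MHz.
2.6 MHz ≤ fs/2 = 4.175 MHz, appears at 2.6 MHz.
Distinct values: {0.15 MHz, 0.95 MHz, 2.6 MHz, 3.95 MHz}.

0.15 MHz, 0.95 MHz, 2.6 MHz, 3.95 MHz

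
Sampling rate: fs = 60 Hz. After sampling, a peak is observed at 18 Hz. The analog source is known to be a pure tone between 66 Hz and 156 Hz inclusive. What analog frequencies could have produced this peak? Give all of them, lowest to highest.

Frequencies that alias to 18 Hz are k·fs ± 18 Hz for integer k ≥ 0.
k=0: 18 Hz.
k=1: 42 Hz, 78 Hz.
k=2: 102 Hz, 138 Hz.
k=3: 162 Hz, 198 Hz.
Within [66 Hz, 156 Hz]: 78 Hz, 102 Hz, 138 Hz.

78 Hz, 102 Hz, 138 Hz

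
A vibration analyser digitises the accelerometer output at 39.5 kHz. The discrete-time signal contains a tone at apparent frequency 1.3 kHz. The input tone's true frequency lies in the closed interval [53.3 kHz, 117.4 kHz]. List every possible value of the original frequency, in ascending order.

77.7 kHz, 80.3 kHz, 117.2 kHz

Frequencies that alias to 1.3 kHz are k·fs ± 1.3 kHz for integer k ≥ 0.
k=0: 1.3 kHz.
k=1: 38.2 kHz, 40.8 kHz.
k=2: 77.7 kHz, 80.3 kHz.
k=3: 117.2 kHz, 119.8 kHz.
k=4: 156.7 kHz, 159.3 kHz.
Within [53.3 kHz, 117.4 kHz]: 77.7 kHz, 80.3 kHz, 117.2 kHz.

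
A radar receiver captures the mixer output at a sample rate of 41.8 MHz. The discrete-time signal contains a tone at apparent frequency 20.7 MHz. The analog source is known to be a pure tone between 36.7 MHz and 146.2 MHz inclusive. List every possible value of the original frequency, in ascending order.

62.5 MHz, 62.9 MHz, 104.3 MHz, 104.7 MHz, 146.1 MHz

Frequencies that alias to 20.7 MHz are k·fs ± 20.7 MHz for integer k ≥ 0.
k=0: 20.7 MHz.
k=1: 21.1 MHz, 62.5 MHz.
k=2: 62.9 MHz, 104.3 MHz.
k=3: 104.7 MHz, 146.1 MHz.
k=4: 146.5 MHz, 187.9 MHz.
Within [36.7 MHz, 146.2 MHz]: 62.5 MHz, 62.9 MHz, 104.3 MHz, 104.7 MHz, 146.1 MHz.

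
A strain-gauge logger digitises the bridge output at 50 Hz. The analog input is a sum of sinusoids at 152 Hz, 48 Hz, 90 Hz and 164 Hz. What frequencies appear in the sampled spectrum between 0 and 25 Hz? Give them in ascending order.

2 Hz, 10 Hz, 14 Hz

fs/2 = 25 Hz.
152 Hz mod fs = 2 Hz.
2 Hz ≤ fs/2 = 25 Hz, appears at 2 Hz.
48 Hz > fs/2 = 25 Hz, folds to fs − 48 Hz = 2 Hz.
90 Hz mod fs = 40 Hz.
40 Hz > fs/2 = 25 Hz, folds to fs − 40 Hz = 10 Hz.
164 Hz mod fs = 14 Hz.
14 Hz ≤ fs/2 = 25 Hz, appears at 14 Hz.
Distinct values: {2 Hz, 10 Hz, 14 Hz}.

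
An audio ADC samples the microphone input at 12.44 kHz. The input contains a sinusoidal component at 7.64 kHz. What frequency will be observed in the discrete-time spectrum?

7.64 kHz > fs/2 = 6.22 kHz, folds to fs − 7.64 kHz = 4.8 kHz.

4.8 kHz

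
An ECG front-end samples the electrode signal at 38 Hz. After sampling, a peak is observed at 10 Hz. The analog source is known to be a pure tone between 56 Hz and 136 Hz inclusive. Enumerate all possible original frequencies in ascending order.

66 Hz, 86 Hz, 104 Hz, 124 Hz

Frequencies that alias to 10 Hz are k·fs ± 10 Hz for integer k ≥ 0.
k=0: 10 Hz.
k=1: 28 Hz, 48 Hz.
k=2: 66 Hz, 86 Hz.
k=3: 104 Hz, 124 Hz.
k=4: 142 Hz, 162 Hz.
Within [56 Hz, 136 Hz]: 66 Hz, 86 Hz, 104 Hz, 124 Hz.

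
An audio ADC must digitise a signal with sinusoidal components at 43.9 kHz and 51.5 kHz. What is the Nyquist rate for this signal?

Highest-frequency component: 51.5 kHz.
Nyquist rate = 2 × 51.5 kHz = 103 kHz.

103 kHz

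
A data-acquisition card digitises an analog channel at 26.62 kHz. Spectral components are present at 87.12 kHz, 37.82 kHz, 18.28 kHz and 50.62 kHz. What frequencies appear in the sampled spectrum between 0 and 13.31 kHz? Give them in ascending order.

fs/2 = 13.31 kHz.
87.12 kHz mod fs = 7.26 kHz.
7.26 kHz ≤ fs/2 = 13.31 kHz, appears at 7.26 kHz.
37.82 kHz mod fs = 11.2 kHz.
11.2 kHz ≤ fs/2 = 13.31 kHz, appears at 11.2 kHz.
18.28 kHz > fs/2 = 13.31 kHz, folds to fs − 18.28 kHz = 8.34 kHz.
50.62 kHz mod fs = 24 kHz.
24 kHz > fs/2 = 13.31 kHz, folds to fs − 24 kHz = 2.62 kHz.
Distinct values: {2.62 kHz, 7.26 kHz, 8.34 kHz, 11.2 kHz}.

2.62 kHz, 7.26 kHz, 8.34 kHz, 11.2 kHz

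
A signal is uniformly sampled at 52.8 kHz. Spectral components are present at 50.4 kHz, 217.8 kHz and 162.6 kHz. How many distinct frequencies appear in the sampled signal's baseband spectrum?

fs/2 = 26.4 kHz.
50.4 kHz > fs/2 = 26.4 kHz, folds to fs − 50.4 kHz = 2.4 kHz.
217.8 kHz mod fs = 6.6 kHz.
6.6 kHz ≤ fs/2 = 26.4 kHz, appears at 6.6 kHz.
162.6 kHz mod fs = 4.2 kHz.
4.2 kHz ≤ fs/2 = 26.4 kHz, appears at 4.2 kHz.
Distinct values: {2.4 kHz, 4.2 kHz, 6.6 kHz} → 3.

3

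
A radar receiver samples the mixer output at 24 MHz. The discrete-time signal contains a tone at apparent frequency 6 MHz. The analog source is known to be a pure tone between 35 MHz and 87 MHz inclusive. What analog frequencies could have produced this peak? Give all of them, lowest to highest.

42 MHz, 54 MHz, 66 MHz, 78 MHz

Frequencies that alias to 6 MHz are k·fs ± 6 MHz for integer k ≥ 0.
k=0: 6 MHz.
k=1: 18 MHz, 30 MHz.
k=2: 42 MHz, 54 MHz.
k=3: 66 MHz, 78 MHz.
k=4: 90 MHz, 102 MHz.
Within [35 MHz, 87 MHz]: 42 MHz, 54 MHz, 66 MHz, 78 MHz.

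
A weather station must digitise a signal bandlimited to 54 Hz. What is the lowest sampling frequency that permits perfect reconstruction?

108 Hz

Nyquist rate = 2 × 54 Hz = 108 Hz.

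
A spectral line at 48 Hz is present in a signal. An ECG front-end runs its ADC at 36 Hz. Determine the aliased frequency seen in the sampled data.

48 Hz mod fs = 12 Hz.
12 Hz ≤ fs/2 = 18 Hz, appears at 12 Hz.

12 Hz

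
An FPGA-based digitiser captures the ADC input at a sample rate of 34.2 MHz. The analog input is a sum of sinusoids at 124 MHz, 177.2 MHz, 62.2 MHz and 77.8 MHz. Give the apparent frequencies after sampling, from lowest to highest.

6.2 MHz, 9.4 MHz, 12.8 MHz

fs/2 = 17.1 MHz.
124 MHz mod fs = 21.4 MHz.
21.4 MHz > fs/2 = 17.1 MHz, folds to fs − 21.4 MHz = 12.8 MHz.
177.2 MHz mod fs = 6.2 MHz.
6.2 MHz ≤ fs/2 = 17.1 MHz, appears at 6.2 MHz.
62.2 MHz mod fs = 28 MHz.
28 MHz > fs/2 = 17.1 MHz, folds to fs − 28 MHz = 6.2 MHz.
77.8 MHz mod fs = 9.4 MHz.
9.4 MHz ≤ fs/2 = 17.1 MHz, appears at 9.4 MHz.
Distinct values: {6.2 MHz, 9.4 MHz, 12.8 MHz}.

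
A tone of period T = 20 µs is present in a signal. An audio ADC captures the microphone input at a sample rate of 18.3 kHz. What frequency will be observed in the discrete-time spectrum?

4.9 kHz

T = 20 µs → f = 1/T = 50 kHz.
50 kHz mod fs = 13.4 kHz.
13.4 kHz > fs/2 = 9.15 kHz, folds to fs − 13.4 kHz = 4.9 kHz.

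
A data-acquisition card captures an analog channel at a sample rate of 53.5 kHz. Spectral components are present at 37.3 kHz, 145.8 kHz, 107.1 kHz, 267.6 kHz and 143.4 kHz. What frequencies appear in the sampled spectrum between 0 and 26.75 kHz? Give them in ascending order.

0.1 kHz, 14.7 kHz, 16.2 kHz, 17.1 kHz

fs/2 = 26.75 kHz.
37.3 kHz > fs/2 = 26.75 kHz, folds to fs − 37.3 kHz = 16.2 kHz.
145.8 kHz mod fs = 38.8 kHz.
38.8 kHz > fs/2 = 26.75 kHz, folds to fs − 38.8 kHz = 14.7 kHz.
107.1 kHz mod fs = 0.1 kHz.
0.1 kHz ≤ fs/2 = 26.75 kHz, appears at 0.1 kHz.
267.6 kHz mod fs = 0.1 kHz.
0.1 kHz ≤ fs/2 = 26.75 kHz, appears at 0.1 kHz.
143.4 kHz mod fs = 36.4 kHz.
36.4 kHz > fs/2 = 26.75 kHz, folds to fs − 36.4 kHz = 17.1 kHz.
Distinct values: {0.1 kHz, 14.7 kHz, 16.2 kHz, 17.1 kHz}.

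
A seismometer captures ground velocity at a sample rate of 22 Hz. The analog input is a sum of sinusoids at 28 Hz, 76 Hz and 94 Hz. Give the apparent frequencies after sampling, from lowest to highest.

6 Hz, 10 Hz

fs/2 = 11 Hz.
28 Hz mod fs = 6 Hz.
6 Hz ≤ fs/2 = 11 Hz, appears at 6 Hz.
76 Hz mod fs = 10 Hz.
10 Hz ≤ fs/2 = 11 Hz, appears at 10 Hz.
94 Hz mod fs = 6 Hz.
6 Hz ≤ fs/2 = 11 Hz, appears at 6 Hz.
Distinct values: {6 Hz, 10 Hz}.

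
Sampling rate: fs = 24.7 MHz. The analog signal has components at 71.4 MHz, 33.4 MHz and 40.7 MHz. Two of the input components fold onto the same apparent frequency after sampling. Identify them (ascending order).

fs/2 = 12.35 MHz.
71.4 MHz mod fs = 22 MHz.
22 MHz > fs/2 = 12.35 MHz, folds to fs − 22 MHz = 2.7 MHz.
33.4 MHz mod fs = 8.7 MHz.
8.7 MHz ≤ fs/2 = 12.35 MHz, appears at 8.7 MHz.
40.7 MHz mod fs = 16 MHz.
16 MHz > fs/2 = 12.35 MHz, folds to fs − 16 MHz = 8.7 MHz.
33.4 MHz and 40.7 MHz both map to 8.7 MHz.

33.4 MHz, 40.7 MHz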